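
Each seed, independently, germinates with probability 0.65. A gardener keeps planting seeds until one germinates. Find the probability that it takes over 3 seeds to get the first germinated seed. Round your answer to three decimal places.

0.043

Y = number of seeds to the first success; geometric, p = 0.65.
P(Y > 3) = P(first 3 all fail) = (1−p)^3 = 0.04288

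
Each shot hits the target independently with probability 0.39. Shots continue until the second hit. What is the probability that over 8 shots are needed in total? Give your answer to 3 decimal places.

0.117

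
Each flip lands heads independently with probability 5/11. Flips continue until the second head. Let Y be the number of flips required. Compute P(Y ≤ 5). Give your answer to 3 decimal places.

0.751

Finishing within 5 flips ⇔ at least 2 successes in the first 5. With X ~ Binomial(5, 0.454545), P(Y ≤ 5) = 1 − P(X ≤ 1).
  k=0: C(5,0)·0.454545^0·0.545455^5 = 0.04828
  k=1: C(5,1)·0.454545^1·0.545455^4 = 0.20118
1 − 0.24946 = 0.75054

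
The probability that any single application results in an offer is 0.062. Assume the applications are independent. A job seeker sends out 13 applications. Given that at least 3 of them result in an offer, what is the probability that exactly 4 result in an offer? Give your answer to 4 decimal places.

X ~ Binomial(13, 0.062). Want P(X=4 | X≥3) = P(X=4) / P(X≥3).
P(X=4) = C(13,4)·0.062^4·0.938^9 = 0.005939
P(X≥3) = 1 − 0.435148 − 0.373912 − 0.148289 = 0.042651
Ratio = 0.005939 / 0.042651 = 0.139241

0.1392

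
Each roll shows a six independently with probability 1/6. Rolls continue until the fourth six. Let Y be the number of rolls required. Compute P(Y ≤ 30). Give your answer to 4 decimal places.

Finishing within 30 rolls ⇔ at least 4 successes in the first 30. With X ~ Binomial(30, 0.166667), P(Y ≤ 30) = 1 − P(X ≤ 3).
  k=0: C(30,0)·0.166667^0·0.833333^30 = 0.004213
  k=1: C(30,1)·0.166667^1·0.833333^29 = 0.025276
  k=2: C(30,2)·0.166667^2·0.833333^28 = 0.073301
  k=3: C(30,3)·0.166667^3·0.833333^27 = 0.136829
1 − 0.239620 = 0.760380

0.7604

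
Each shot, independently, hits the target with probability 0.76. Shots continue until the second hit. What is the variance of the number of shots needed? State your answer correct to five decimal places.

Y = total shots until the second success; negative binomial with r=2, p=0.76.
Var(Y) = r(1−p)/p² = 2·0.24 / 0.76² = 0.8310249

0.83102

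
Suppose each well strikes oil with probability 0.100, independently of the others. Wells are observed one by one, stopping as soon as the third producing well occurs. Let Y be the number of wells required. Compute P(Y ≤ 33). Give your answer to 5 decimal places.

0.65434

Finishing within 33 wells ⇔ at least 3 successes in the first 33. With X ~ Binomial(33, 0.10), P(Y ≤ 33) = 1 − P(X ≤ 2).
  k=0: C(33,0)·0.10^0·0.90^33 = 0.0309032
  k=1: C(33,1)·0.10^1·0.90^32 = 0.1133116
  k=2: C(33,2)·0.10^2·0.90^31 = 0.2014428
1 − 0.3456575 = 0.6543425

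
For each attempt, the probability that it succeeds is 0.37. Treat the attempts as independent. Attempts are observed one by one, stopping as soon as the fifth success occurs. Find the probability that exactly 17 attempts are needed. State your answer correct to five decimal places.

0.04934

Y = trial on which the fifth success occurs; negative binomial, r=5, p=0.37.
P(Y=17) = C(16,4) · p^5 · (1−p)^12
= 1820 · 0.0069344 · 0.0039092 = 0.0493363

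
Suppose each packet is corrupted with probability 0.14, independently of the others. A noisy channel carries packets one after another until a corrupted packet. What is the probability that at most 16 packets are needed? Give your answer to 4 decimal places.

Y = number of packets to the first success; geometric, p = 0.14.
P(Y ≤ 16) = 1 − (1−p)^16 = 1 − 0.089531 = 0.910469

0.9105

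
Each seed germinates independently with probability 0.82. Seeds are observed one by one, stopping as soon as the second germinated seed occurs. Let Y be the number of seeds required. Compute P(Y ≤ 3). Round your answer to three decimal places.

0.914

Finishing within 3 seeds ⇔ at least 2 successes in the first 3. With X ~ Binomial(3, 0.82), P(Y ≤ 3) = 1 − P(X ≤ 1).
  k=0: C(3,0)·0.82^0·0.18^3 = 0.00583
  k=1: C(3,1)·0.82^1·0.18^2 = 0.07970
1 − 0.08554 = 0.91446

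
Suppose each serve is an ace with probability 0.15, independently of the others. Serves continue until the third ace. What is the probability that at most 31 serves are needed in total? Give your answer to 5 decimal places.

Finishing within 31 serves ⇔ at least 3 successes in the first 31. With X ~ Binomial(31, 0.15), P(Y ≤ 31) = 1 − P(X ≤ 2).
  k=0: C(31,0)·0.15^0·0.85^31 = 0.0064861
  k=1: C(31,1)·0.15^1·0.85^30 = 0.0354830
  k=2: C(31,2)·0.15^2·0.85^29 = 0.0939257
1 − 0.1358949 = 0.8641051

0.86411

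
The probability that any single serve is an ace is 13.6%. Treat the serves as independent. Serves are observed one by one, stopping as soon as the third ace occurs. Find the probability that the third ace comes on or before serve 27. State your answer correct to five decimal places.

Finishing within 27 serves ⇔ at least 3 successes in the first 27. With X ~ Binomial(27, 0.136), P(Y ≤ 27) = 1 − P(X ≤ 2).
  k=0: C(27,0)·0.136^0·0.864^27 = 0.0193139
  k=1: C(27,1)·0.136^1·0.864^26 = 0.0820843
  k=2: C(27,2)·0.136^2·0.864^25 = 0.1679688
1 − 0.2693670 = 0.7306330

0.73063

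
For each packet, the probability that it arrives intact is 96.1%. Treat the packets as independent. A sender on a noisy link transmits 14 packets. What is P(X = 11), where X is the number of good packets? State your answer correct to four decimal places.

0.0139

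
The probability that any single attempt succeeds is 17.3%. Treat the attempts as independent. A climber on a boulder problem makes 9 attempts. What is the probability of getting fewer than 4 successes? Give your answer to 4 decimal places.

0.9458

X ~ Binomial(9, 0.173); P(X ≤ 3) = Σ C(9,k) p^k (1−p)^(9−k) over k:
  k=0: C(9,0)·0.173^0·0.827^9 = 0.180946
  k=1: C(9,1)·0.173^1·0.827^8 = 0.340669
  k=2: C(9,2)·0.173^2·0.827^7 = 0.285058
  k=3: C(9,3)·0.173^3·0.827^6 = 0.139140
Total = 0.945813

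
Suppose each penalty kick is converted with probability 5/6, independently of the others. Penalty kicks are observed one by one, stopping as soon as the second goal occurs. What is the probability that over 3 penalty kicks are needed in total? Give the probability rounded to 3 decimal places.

0.074

Needing more than 3 penalty kicks ⇔ fewer than 2 successes in the first 3. With X ~ Binomial(3, 0.833333), P(Y > 3) = P(X ≤ 1).
  k=0: C(3,0)·0.833333^0·0.166667^3 = 0.00463
  k=1: C(3,1)·0.833333^1·0.166667^2 = 0.06944
P(X ≤ 1) = 0.07407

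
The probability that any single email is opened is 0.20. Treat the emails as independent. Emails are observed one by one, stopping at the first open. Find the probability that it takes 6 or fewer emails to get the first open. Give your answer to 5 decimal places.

0.73786

Y = number of emails to the first success; geometric, p = 0.20.
P(Y ≤ 6) = 1 − (1−p)^6 = 1 − 0.2621440 = 0.7378560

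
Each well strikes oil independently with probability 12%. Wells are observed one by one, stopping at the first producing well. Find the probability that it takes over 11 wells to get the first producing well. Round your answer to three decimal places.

0.245

Y = number of wells to the first success; geometric, p = 0.12.
P(Y > 11) = P(first 11 all fail) = (1−p)^11 = 0.24508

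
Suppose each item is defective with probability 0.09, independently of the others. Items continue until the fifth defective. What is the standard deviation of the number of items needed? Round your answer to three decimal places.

Y = total items until the fifth success; negative binomial with r=5, p=0.09.
SD(Y) = √[r(1−p)/p²] = √(561.72840) = 23.70081

23.701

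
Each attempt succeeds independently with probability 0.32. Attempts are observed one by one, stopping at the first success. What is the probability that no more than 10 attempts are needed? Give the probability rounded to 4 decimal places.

0.9789

Y = number of attempts to the first success; geometric, p = 0.32.
P(Y ≤ 10) = 1 − (1−p)^10 = 1 − 0.021139 = 0.978861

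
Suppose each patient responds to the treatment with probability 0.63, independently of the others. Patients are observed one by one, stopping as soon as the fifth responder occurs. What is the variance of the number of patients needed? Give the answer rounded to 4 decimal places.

4.6611

Y = total patients until the fifth success; negative binomial with r=5, p=0.63.
Var(Y) = r(1−p)/p² = 5·0.37 / 0.63² = 4.661124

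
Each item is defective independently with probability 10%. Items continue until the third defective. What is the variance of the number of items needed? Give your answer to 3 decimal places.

270.000

Y = total items until the third success; negative binomial with r=3, p=0.10.
Var(Y) = r(1−p)/p² = 3·0.90 / 0.10² = 270.00000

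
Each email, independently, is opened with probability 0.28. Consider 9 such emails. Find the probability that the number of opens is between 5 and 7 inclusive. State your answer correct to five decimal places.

0.07590

X ~ Binomial(9, 0.28); P(5 ≤ X ≤ 7) = Σ C(9,k) p^k (1−p)^(9−k) over k:
  k=5: C(9,5)·0.28^5·0.72^4 = 0.0582761
  k=6: C(9,6)·0.28^6·0.72^3 = 0.0151086
  k=7: C(9,7)·0.28^7·0.72^2 = 0.0025181
Total = 0.0759029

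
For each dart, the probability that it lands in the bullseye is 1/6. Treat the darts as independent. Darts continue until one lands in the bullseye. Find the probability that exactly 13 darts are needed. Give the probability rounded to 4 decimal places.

0.0187

Geometric (trials to first success), p = 0.166667.
P(Y = 13) = (1−p)^12 · p = 0.11216 · 0.166667 = 0.018693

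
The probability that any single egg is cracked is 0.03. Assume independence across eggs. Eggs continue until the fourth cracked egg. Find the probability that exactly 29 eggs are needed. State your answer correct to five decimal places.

Y = trial on which the fourth success occurs; negative binomial, r=4, p=0.03.
P(Y=29) = C(28,3) · p^4 · (1−p)^25
= 3276 · 8.1e-07 · 0.46697 = 0.0012391

0.00124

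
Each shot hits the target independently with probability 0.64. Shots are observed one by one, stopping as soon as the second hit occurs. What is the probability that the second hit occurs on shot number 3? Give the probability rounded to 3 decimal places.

0.295

Y = trial on which the second success occurs; negative binomial, r=2, p=0.64.
P(Y=3) = C(2,1) · p^2 · (1−p)^1
= 2 · 0.4096 · 0.36 = 0.29491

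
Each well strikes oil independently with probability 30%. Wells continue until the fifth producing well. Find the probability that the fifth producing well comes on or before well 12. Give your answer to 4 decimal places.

Finishing within 12 wells ⇔ at least 5 successes in the first 12. With X ~ Binomial(12, 0.30), P(Y ≤ 12) = 1 − P(X ≤ 4).
  k=0: C(12,0)·0.30^0·0.70^12 = 0.013841
  k=1: C(12,1)·0.30^1·0.70^11 = 0.071184
  k=2: C(12,2)·0.30^2·0.70^10 = 0.167790
  k=3: C(12,3)·0.30^3·0.70^9 = 0.239700
  k=4: C(12,4)·0.30^4·0.70^8 = 0.231140
1 − 0.723655 = 0.276345

0.2763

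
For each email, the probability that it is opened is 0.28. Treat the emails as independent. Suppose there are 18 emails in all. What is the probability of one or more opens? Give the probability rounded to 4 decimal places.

0.9973

P(at least one) = 1 − P(none) = 1 − (1 − 0.28)^18
= 1 − 0.002704 = 0.997296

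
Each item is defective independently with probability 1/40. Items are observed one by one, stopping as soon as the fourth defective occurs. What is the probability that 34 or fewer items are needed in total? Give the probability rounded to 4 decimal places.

0.0100

Finishing within 34 items ⇔ at least 4 successes in the first 34. With X ~ Binomial(34, 0.025), P(Y ≤ 34) = 1 − P(X ≤ 3).
  k=0: C(34,0)·0.025^0·0.975^34 = 0.422821
  k=1: C(34,1)·0.025^1·0.975^33 = 0.368614
  k=2: C(34,2)·0.025^2·0.975^32 = 0.155952
  k=3: C(34,3)·0.025^3·0.975^31 = 0.042654
1 − 0.990040 = 0.009960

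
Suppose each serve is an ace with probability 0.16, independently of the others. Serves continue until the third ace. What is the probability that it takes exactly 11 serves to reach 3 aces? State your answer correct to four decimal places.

Y = trial on which the third success occurs; negative binomial, r=3, p=0.16.
P(Y=11) = C(10,2) · p^3 · (1−p)^8
= 45 · 0.004096 · 0.24788 = 0.045688

0.0457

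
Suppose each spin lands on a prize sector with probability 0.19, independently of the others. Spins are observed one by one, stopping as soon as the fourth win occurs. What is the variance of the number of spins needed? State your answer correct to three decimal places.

89.751

Y = total spins until the fourth success; negative binomial with r=4, p=0.19.
Var(Y) = r(1−p)/p² = 4·0.81 / 0.19² = 89.75069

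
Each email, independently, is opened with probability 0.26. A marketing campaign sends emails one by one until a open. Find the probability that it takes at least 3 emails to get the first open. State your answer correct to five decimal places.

0.54760

Y = number of emails to the first success; geometric, p = 0.26.
P(Y > 2) = P(first 2 all fail) = (1−p)^2 = 0.5476000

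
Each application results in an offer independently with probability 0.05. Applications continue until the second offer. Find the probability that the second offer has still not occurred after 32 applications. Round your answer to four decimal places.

Needing more than 32 applications ⇔ fewer than 2 successes in the first 32. With X ~ Binomial(32, 0.05), P(Y > 32) = P(X ≤ 1).
  k=0: C(32,0)·0.05^0·0.95^32 = 0.193711
  k=1: C(32,1)·0.05^1·0.95^31 = 0.326251
P(X ≤ 1) = 0.519962

0.5200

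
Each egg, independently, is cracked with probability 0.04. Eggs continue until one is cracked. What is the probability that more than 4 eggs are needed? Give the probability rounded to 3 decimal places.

0.849

Y = number of eggs to the first success; geometric, p = 0.04.
P(Y > 4) = P(first 4 all fail) = (1−p)^4 = 0.84935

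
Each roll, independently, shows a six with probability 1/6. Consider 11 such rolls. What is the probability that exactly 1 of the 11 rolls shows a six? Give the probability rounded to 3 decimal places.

0.296

X ~ Binomial(n=11, p=0.166667).
P(X=1) = C(11,1) · p^1 · (1−p)^10
= 11 · 0.16667 · 0.16151 = 0.29609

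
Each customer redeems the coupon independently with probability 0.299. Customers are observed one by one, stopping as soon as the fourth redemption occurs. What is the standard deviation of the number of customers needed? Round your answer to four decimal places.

5.6004

Y = total customers until the fourth success; negative binomial with r=4, p=0.299.
SD(Y) = √[r(1−p)/p²] = √(31.364302) = 5.600384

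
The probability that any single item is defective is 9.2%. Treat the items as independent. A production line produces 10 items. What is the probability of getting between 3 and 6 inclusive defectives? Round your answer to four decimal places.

0.0571

X ~ Binomial(10, 0.092); P(3 ≤ X ≤ 6) = Σ C(10,k) p^k (1−p)^(10−k) over k:
  k=3: C(10,3)·0.092^3·0.908^7 = 0.047549
  k=4: C(10,4)·0.092^4·0.908^6 = 0.008431
  k=5: C(10,5)·0.092^5·0.908^5 = 0.001025
  k=6: C(10,6)·0.092^6·0.908^4 = 0.000087
Total = 0.057092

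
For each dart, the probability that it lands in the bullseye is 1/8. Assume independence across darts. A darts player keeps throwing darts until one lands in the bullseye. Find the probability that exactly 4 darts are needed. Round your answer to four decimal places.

Geometric (trials to first success), p = 0.125.
P(Y = 4) = (1−p)^3 · p = 0.66992 · 0.125 = 0.083740

0.0837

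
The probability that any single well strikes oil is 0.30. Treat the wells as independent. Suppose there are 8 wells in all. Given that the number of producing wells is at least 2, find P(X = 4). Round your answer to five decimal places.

0.18281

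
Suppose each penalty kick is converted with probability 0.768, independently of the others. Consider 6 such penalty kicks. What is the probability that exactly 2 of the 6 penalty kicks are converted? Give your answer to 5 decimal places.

X ~ Binomial(n=6, p=0.768).
P(X=2) = C(6,2) · p^2 · (1−p)^4
= 15 · 0.58982 · 0.002897 = 0.0256310

0.02563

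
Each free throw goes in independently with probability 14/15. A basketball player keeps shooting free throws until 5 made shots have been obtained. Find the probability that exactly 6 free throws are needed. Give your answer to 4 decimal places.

Y = trial on which the fifth success occurs; negative binomial, r=5, p=0.933333.
P(Y=6) = C(5,4) · p^5 · (1−p)^1
= 5 · 0.70825 · 0.066667 = 0.236082

0.2361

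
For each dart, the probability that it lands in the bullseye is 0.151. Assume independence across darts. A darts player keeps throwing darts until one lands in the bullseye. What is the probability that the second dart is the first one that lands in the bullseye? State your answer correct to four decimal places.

Geometric (trials to first success), p = 0.151.
P(Y = 2) = (1−p)^1 · p = 0.849 · 0.151 = 0.128199

0.1282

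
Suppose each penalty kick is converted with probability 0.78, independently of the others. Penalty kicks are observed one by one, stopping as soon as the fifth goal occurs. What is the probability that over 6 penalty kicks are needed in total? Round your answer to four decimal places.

0.3937

Needing more than 6 penalty kicks ⇔ fewer than 5 successes in the first 6. With X ~ Binomial(6, 0.78), P(Y > 6) = P(X ≤ 4).
  k=0: C(6,0)·0.78^0·0.22^6 = 0.000113
  k=1: C(6,1)·0.78^1·0.22^5 = 0.002412
  k=2: C(6,2)·0.78^2·0.22^4 = 0.021378
  k=3: C(6,3)·0.78^3·0.22^3 = 0.101061
  k=4: C(6,4)·0.78^4·0.22^2 = 0.268729
P(X ≤ 4) = 0.393693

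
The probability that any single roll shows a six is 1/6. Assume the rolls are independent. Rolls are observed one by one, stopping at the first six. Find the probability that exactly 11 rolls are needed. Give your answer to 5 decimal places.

0.02692

Geometric (trials to first success), p = 0.166667.
P(Y = 11) = (1−p)^10 · p = 0.16151 · 0.166667 = 0.0269176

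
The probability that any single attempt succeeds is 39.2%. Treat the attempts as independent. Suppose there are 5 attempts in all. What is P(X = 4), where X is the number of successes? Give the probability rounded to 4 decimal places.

0.0718

X ~ Binomial(n=5, p=0.392).
P(X=4) = C(5,4) · p^4 · (1−p)^1
= 5 · 0.023613 · 0.608 = 0.071782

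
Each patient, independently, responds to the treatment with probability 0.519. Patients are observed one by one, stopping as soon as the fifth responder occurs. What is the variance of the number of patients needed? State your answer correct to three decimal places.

8.929

Y = total patients until the fifth success; negative binomial with r=5, p=0.519.
Var(Y) = r(1−p)/p² = 5·0.481 / 0.519² = 8.92854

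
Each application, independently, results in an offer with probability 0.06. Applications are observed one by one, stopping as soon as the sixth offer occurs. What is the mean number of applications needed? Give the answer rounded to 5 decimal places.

100.00000

Y = total applications until the sixth success; negative binomial with r=6, p=0.06.
E[Y] = r / p = 6 / 0.06 = 100.0000000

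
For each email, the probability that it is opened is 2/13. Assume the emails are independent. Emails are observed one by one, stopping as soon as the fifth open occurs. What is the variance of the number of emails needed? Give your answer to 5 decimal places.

178.75000

Y = total emails until the fifth success; negative binomial with r=5, p=0.153846.
Var(Y) = r(1−p)/p² = 5·0.846154 / 0.153846² = 178.7500000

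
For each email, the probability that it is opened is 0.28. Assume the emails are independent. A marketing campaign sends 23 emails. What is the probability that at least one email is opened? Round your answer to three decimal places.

P(at least one) = 1 − P(none) = 1 − (1 − 0.28)^23
= 1 − 0.00052 = 0.99948

0.999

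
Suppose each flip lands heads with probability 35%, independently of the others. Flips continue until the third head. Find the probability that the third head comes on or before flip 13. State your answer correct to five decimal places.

0.88681

Finishing within 13 flips ⇔ at least 3 successes in the first 13. With X ~ Binomial(13, 0.35), P(Y ≤ 13) = 1 − P(X ≤ 2).
  k=0: C(13,0)·0.35^0·0.65^13 = 0.0036972
  k=1: C(13,1)·0.35^1·0.65^12 = 0.0258804
  k=2: C(13,2)·0.35^2·0.65^11 = 0.0836137
1 − 0.1131914 = 0.8868086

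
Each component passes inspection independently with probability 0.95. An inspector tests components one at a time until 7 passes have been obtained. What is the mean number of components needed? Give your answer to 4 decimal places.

7.3684

Y = total components until the seventh success; negative binomial with r=7, p=0.95.
E[Y] = r / p = 7 / 0.95 = 7.368421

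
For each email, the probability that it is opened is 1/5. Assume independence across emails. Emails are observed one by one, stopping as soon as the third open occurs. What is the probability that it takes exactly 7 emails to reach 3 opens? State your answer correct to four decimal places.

Y = trial on which the third success occurs; negative binomial, r=3, p=0.20.
P(Y=7) = C(6,2) · p^3 · (1−p)^4
= 15 · 0.008 · 0.4096 = 0.049152

0.0492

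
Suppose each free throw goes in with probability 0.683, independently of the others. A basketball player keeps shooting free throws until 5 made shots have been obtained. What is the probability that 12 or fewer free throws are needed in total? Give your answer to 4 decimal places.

0.9864

Finishing within 12 free throws ⇔ at least 5 successes in the first 12. With X ~ Binomial(12, 0.683), P(Y ≤ 12) = 1 − P(X ≤ 4).
  k=0: C(12,0)·0.683^0·0.317^12 = 0.000001
  k=1: C(12,1)·0.683^1·0.317^11 = 0.000027
  k=2: C(12,2)·0.683^2·0.317^10 = 0.000315
  k=3: C(12,3)·0.683^3·0.317^9 = 0.002266
  k=4: C(12,4)·0.683^4·0.317^8 = 0.010984
1 − 0.013593 = 0.986407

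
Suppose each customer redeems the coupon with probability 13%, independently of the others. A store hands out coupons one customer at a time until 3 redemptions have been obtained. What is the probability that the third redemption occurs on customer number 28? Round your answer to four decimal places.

Y = trial on which the third success occurs; negative binomial, r=3, p=0.13.
P(Y=28) = C(27,2) · p^3 · (1−p)^25
= 351 · 0.002197 · 0.03076 = 0.023720

0.0237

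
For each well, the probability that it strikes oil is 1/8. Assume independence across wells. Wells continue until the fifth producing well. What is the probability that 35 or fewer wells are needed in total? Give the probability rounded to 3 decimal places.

0.449

Finishing within 35 wells ⇔ at least 5 successes in the first 35. With X ~ Binomial(35, 0.125), P(Y ≤ 35) = 1 − P(X ≤ 4).
  k=0: C(35,0)·0.125^0·0.875^35 = 0.00934
  k=1: C(35,1)·0.125^1·0.875^34 = 0.04669
  k=2: C(35,2)·0.125^2·0.875^33 = 0.11340
  k=3: C(35,3)·0.125^3·0.875^32 = 0.17820
  k=4: C(35,4)·0.125^4·0.875^31 = 0.20365
1 − 0.55128 = 0.44872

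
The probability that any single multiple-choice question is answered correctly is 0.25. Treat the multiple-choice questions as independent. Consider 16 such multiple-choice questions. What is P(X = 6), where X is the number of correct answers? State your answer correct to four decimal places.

0.1101

X ~ Binomial(n=16, p=0.25).
P(X=6) = C(16,6) · p^6 · (1−p)^10
= 8008 · 0.00024414 · 0.056314 = 0.110097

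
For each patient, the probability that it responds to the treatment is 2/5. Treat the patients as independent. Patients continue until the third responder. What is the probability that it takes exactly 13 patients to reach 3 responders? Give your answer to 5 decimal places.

0.02554

Y = trial on which the third success occurs; negative binomial, r=3, p=0.40.
P(Y=13) = C(12,2) · p^3 · (1−p)^10
= 66 · 0.064 · 0.0060466 = 0.0255409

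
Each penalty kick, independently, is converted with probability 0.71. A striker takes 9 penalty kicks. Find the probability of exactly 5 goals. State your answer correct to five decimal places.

0.16079

X ~ Binomial(n=9, p=0.71).
P(X=5) = C(9,5) · p^5 · (1−p)^4
= 126 · 0.18042 · 0.0070728 = 0.1607882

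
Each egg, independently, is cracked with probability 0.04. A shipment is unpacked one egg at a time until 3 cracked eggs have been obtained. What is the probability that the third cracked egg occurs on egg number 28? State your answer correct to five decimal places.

Y = trial on which the third success occurs; negative binomial, r=3, p=0.04.
P(Y=28) = C(27,2) · p^3 · (1−p)^25
= 351 · 6.4e-05 · 0.3604 = 0.0080960

0.00810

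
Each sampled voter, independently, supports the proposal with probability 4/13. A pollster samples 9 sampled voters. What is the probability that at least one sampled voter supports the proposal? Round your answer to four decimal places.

0.9635

P(at least one) = 1 − P(none) = 1 − (1 − 0.307692)^9
= 1 − 0.036534 = 0.963466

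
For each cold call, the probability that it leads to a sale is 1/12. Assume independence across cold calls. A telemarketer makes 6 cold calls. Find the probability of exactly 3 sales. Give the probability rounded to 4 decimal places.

0.0089

X ~ Binomial(n=6, p=0.083333).
P(X=3) = C(6,3) · p^3 · (1−p)^3
= 20 · 0.0005787 · 0.77025 = 0.008915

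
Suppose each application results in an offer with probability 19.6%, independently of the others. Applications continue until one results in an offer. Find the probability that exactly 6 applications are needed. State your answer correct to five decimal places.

0.06585

Geometric (trials to first success), p = 0.196.
P(Y = 6) = (1−p)^5 · p = 0.33595 · 0.196 = 0.0658470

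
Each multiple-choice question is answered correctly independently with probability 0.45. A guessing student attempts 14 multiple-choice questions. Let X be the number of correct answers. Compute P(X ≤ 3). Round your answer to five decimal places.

X ~ Binomial(14, 0.45); P(X ≤ 3) = Σ C(14,k) p^k (1−p)^(14−k) over k:
  k=0: C(14,0)·0.45^0·0.55^14 = 0.0002318
  k=1: C(14,1)·0.45^1·0.55^13 = 0.0026549
  k=2: C(14,2)·0.45^2·0.55^12 = 0.0141195
  k=3: C(14,3)·0.45^3·0.55^11 = 0.0462092
Total = 0.0632154

0.06322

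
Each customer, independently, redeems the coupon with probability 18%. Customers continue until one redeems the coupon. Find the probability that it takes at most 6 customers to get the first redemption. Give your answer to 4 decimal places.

0.6960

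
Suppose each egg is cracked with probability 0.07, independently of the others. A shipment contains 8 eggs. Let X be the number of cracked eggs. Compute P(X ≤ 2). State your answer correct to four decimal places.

0.9853

X ~ Binomial(8, 0.07); P(X ≤ 2) = Σ C(8,k) p^k (1−p)^(8−k) over k:
  k=0: C(8,0)·0.07^0·0.93^8 = 0.559582
  k=1: C(8,1)·0.07^1·0.93^7 = 0.336952
  k=2: C(8,2)·0.07^2·0.93^6 = 0.088767
Total = 0.985301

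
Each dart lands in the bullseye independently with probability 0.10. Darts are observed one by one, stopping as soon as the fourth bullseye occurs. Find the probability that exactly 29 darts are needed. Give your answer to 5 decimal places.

Y = trial on which the fourth success occurs; negative binomial, r=4, p=0.10.
P(Y=29) = C(28,3) · p^4 · (1−p)^25
= 3276 · 0.0001 · 0.07179 = 0.0235183

0.02352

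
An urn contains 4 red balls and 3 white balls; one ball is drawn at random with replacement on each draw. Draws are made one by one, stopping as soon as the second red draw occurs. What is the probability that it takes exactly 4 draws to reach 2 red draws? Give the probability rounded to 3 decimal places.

0.180

Y = trial on which the second success occurs; negative binomial, r=2, p=0.571429.
P(Y=4) = C(3,1) · p^2 · (1−p)^2
= 3 · 0.32653 · 0.18367 = 0.17993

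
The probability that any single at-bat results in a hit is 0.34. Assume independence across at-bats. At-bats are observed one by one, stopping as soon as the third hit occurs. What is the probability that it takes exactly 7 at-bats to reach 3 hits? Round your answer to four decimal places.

0.1119

Y = trial on which the third success occurs; negative binomial, r=3, p=0.34.
P(Y=7) = C(6,2) · p^3 · (1−p)^4
= 15 · 0.039304 · 0.18975 = 0.111867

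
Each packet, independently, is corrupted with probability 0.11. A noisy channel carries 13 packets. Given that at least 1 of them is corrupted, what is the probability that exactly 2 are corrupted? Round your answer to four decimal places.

0.3357

X ~ Binomial(13, 0.11). Want P(X=2 | X≥1) = P(X=2) / P(X≥1).
P(X=2) = C(13,2)·0.11^2·0.89^11 = 0.261921
P(X≥1) = 1 − 0.219821 = 0.780179
Ratio = 0.261921 / 0.780179 = 0.335719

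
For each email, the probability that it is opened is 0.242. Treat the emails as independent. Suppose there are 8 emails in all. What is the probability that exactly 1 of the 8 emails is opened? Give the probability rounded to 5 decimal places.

X ~ Binomial(n=8, p=0.242).
P(X=1) = C(8,1) · p^1 · (1−p)^7
= 8 · 0.242 · 0.14378 = 0.2783491

0.27835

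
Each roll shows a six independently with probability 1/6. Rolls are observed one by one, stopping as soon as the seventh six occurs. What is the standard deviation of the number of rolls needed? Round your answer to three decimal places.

Y = total rolls until the seventh success; negative binomial with r=7, p=0.166667.
SD(Y) = √[r(1−p)/p²] = √(210.00000) = 14.49138

14.491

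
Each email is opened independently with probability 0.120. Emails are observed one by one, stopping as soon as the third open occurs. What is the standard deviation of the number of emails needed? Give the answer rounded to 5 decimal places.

13.54006

Y = total emails until the third success; negative binomial with r=3, p=0.12.
SD(Y) = √[r(1−p)/p²] = √(183.3333333) = 13.5400640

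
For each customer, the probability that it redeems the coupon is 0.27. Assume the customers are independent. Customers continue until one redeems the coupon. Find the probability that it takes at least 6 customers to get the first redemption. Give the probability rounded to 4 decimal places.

0.2073

Y = number of customers to the first success; geometric, p = 0.27.
P(Y > 5) = P(first 5 all fail) = (1−p)^5 = 0.207307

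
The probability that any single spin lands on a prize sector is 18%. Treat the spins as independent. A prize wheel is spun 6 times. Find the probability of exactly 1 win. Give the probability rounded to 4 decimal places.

0.4004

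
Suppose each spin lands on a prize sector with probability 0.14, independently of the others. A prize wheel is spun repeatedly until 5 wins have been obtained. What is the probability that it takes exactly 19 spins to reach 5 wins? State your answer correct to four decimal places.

0.0199

Y = trial on which the fifth success occurs; negative binomial, r=5, p=0.14.
P(Y=19) = C(18,4) · p^5 · (1−p)^14
= 3060 · 5.3782e-05 · 0.12105 = 0.019922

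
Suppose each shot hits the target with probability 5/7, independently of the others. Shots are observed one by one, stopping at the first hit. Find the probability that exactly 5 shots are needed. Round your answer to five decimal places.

0.00476

Geometric (trials to first success), p = 0.714286.
P(Y = 5) = (1−p)^4 · p = 0.0066639 · 0.714286 = 0.0047599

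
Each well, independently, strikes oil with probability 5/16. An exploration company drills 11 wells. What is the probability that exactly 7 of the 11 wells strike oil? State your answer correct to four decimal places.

0.0215

X ~ Binomial(n=11, p=0.3125).
P(X=7) = C(11,7) · p^7 · (1−p)^4
= 330 · 0.00029104 · 0.2234 = 0.021456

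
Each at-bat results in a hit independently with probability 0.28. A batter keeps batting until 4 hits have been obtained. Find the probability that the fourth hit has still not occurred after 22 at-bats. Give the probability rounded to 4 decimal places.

0.0981

Needing more than 22 at-bats ⇔ fewer than 4 successes in the first 22. With X ~ Binomial(22, 0.28), P(Y > 22) = P(X ≤ 3).
  k=0: C(22,0)·0.28^0·0.72^22 = 0.000727
  k=1: C(22,1)·0.28^1·0.72^21 = 0.006217
  k=2: C(22,2)·0.28^2·0.72^20 = 0.025385
  k=3: C(22,3)·0.28^3·0.72^19 = 0.065813
P(X ≤ 3) = 0.098142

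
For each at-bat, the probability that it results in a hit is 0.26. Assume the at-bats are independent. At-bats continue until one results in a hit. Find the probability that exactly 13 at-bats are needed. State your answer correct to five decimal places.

Geometric (trials to first success), p = 0.26.
P(Y = 13) = (1−p)^12 · p = 0.026964 · 0.26 = 0.0070106

0.00701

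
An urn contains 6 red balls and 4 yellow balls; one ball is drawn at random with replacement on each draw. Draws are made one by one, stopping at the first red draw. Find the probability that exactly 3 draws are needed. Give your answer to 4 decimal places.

0.0960

Geometric (trials to first success), p = 0.60.
P(Y = 3) = (1−p)^2 · p = 0.16 · 0.60 = 0.096000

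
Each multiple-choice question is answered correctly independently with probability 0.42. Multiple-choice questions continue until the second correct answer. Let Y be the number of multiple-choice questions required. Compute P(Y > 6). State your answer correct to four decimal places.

0.2035

Needing more than 6 multiple-choice questions ⇔ fewer than 2 successes in the first 6. With X ~ Binomial(6, 0.42), P(Y > 6) = P(X ≤ 1).
  k=0: C(6,0)·0.42^0·0.58^6 = 0.038069
  k=1: C(6,1)·0.42^1·0.58^5 = 0.165402
P(X ≤ 1) = 0.203471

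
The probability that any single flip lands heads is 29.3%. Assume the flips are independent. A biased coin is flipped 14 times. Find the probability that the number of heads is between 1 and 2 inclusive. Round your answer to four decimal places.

X ~ Binomial(14, 0.293); P(1 ≤ X ≤ 2) = Σ C(14,k) p^k (1−p)^(14−k) over k:
  k=1: C(14,1)·0.293^1·0.707^13 = 0.045232
  k=2: C(14,2)·0.293^2·0.707^12 = 0.121846
Total = 0.167078

0.1671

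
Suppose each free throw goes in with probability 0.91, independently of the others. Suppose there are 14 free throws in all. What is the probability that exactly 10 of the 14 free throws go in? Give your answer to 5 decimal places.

0.02558

X ~ Binomial(n=14, p=0.91).
P(X=10) = C(14,10) · p^10 · (1−p)^4
= 1001 · 0.38942 · 6.561e-05 = 0.0255751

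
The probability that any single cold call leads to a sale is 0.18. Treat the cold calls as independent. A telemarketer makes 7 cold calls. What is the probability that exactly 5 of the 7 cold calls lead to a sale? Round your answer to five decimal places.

0.00267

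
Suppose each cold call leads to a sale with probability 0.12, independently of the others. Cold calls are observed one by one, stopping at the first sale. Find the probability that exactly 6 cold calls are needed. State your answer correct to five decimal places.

Geometric (trials to first success), p = 0.12.
P(Y = 6) = (1−p)^5 · p = 0.52773 · 0.12 = 0.0633278

0.06333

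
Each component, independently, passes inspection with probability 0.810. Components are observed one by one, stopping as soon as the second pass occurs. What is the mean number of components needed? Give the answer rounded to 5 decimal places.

2.46914

Y = total components until the second success; negative binomial with r=2, p=0.81.
E[Y] = r / p = 2 / 0.81 = 2.4691358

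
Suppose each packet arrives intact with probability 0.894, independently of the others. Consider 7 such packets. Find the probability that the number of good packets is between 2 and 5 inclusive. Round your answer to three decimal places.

0.165

X ~ Binomial(7, 0.894); P(2 ≤ X ≤ 5) = Σ C(7,k) p^k (1−p)^(7−k) over k:
  k=2: C(7,2)·0.894^2·0.106^5 = 0.00022
  k=3: C(7,3)·0.894^3·0.106^4 = 0.00316
  k=4: C(7,4)·0.894^4·0.106^3 = 0.02663
  k=5: C(7,5)·0.894^5·0.106^2 = 0.13475
Total = 0.16476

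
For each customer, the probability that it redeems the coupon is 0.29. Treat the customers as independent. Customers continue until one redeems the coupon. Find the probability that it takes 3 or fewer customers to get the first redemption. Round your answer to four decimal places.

0.6421

Y = number of customers to the first success; geometric, p = 0.29.
P(Y ≤ 3) = 1 − (1−p)^3 = 1 − 0.357911 = 0.642089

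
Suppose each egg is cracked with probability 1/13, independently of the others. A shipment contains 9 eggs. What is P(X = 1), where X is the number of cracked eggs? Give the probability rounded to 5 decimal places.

0.36492

X ~ Binomial(n=9, p=0.076923).
P(X=1) = C(9,1) · p^1 · (1−p)^8
= 9 · 0.076923 · 0.52711 = 0.3649239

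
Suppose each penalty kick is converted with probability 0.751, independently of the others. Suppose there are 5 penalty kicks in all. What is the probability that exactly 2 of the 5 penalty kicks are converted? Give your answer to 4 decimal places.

0.0871

X ~ Binomial(n=5, p=0.751).
P(X=2) = C(5,2) · p^2 · (1−p)^3
= 10 · 0.564 · 0.015438 = 0.087072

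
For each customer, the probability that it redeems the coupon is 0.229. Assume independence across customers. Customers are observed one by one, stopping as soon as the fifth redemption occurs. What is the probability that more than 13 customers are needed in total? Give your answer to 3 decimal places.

Needing more than 13 customers ⇔ fewer than 5 successes in the first 13. With X ~ Binomial(13, 0.229), P(Y > 13) = P(X ≤ 4).
  k=0: C(13,0)·0.229^0·0.771^13 = 0.03402
  k=1: C(13,1)·0.229^1·0.771^12 = 0.13135
  k=2: C(13,2)·0.229^2·0.771^11 = 0.23408
  k=3: C(13,3)·0.229^3·0.771^10 = 0.25493
  k=4: C(13,4)·0.229^4·0.771^9 = 0.18929
P(X ≤ 4) = 0.84367

0.844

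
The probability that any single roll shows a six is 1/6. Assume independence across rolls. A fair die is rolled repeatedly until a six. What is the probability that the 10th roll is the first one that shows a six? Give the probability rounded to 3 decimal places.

0.032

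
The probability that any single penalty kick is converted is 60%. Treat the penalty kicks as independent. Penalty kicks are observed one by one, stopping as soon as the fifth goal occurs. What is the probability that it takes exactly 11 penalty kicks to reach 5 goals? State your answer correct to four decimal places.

0.0669

Y = trial on which the fifth success occurs; negative binomial, r=5, p=0.60.
P(Y=11) = C(10,4) · p^5 · (1−p)^6
= 210 · 0.07776 · 0.004096 = 0.066886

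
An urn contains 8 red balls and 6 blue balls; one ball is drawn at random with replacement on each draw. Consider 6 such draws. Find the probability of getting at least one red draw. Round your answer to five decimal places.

P(at least one) = 1 − P(none) = 1 − (1 − 0.571429)^6
= 1 − 0.0061964 = 0.9938036

0.99380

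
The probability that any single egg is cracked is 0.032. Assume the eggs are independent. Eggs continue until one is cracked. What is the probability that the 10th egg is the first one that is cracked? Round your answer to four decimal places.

0.0239

Geometric (trials to first success), p = 0.032.
P(Y = 10) = (1−p)^9 · p = 0.74624 · 0.032 = 0.023880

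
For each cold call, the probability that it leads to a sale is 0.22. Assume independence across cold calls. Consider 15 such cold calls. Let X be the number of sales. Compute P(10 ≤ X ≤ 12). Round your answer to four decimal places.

0.0003

X ~ Binomial(15, 0.22); P(10 ≤ X ≤ 12) = Σ C(15,k) p^k (1−p)^(15−k) over k:
  k=10: C(15,10)·0.22^10·0.78^5 = 0.000230
  k=11: C(15,11)·0.22^11·0.78^4 = 0.000030
  k=12: C(15,12)·0.22^12·0.78^3 = 0.000003
Total = 0.000263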